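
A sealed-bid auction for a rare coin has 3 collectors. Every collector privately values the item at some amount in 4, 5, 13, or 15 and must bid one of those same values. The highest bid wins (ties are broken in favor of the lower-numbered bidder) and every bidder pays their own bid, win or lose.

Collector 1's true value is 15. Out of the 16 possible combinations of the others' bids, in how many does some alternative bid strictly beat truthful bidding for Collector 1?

9

Others bid (4, 4): truth gives 0; bid 4 gives 11 > 0. Violating.
Others bid (4, 5): truth gives 0; bid 5 gives 10 > 0. Violating.
Others bid (4, 13): truth gives 0; bid 13 gives 2 > 0. Violating.
Others bid (5, 4): truth gives 0; bid 5 gives 10 > 0. Violating.
Others bid (4, 15): truth gives 0; no alternative beats it.
Others bid (5, 15): truth gives 0; no alternative beats it.
(Checking all 16 profiles: 9 have a profitable deviation, 7 do not.)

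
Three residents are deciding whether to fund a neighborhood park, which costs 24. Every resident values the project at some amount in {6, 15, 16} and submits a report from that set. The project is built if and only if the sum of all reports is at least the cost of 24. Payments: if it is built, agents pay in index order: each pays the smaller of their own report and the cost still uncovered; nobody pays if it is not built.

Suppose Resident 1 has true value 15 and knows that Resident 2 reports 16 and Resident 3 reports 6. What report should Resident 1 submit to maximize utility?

Report 6: project built, pays 6, utility 15 - 6 = 9.
Report 15: project built, pays 15, utility 15 - 15 = 0.
Report 16: project built, pays 16, utility 15 - 16 = -1.
The best choice is 6 with utility 9.

6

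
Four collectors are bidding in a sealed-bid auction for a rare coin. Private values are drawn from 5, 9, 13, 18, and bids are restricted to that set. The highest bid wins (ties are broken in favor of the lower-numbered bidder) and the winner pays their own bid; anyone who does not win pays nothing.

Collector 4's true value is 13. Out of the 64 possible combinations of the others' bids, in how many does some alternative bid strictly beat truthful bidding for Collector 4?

Others bid (5, 5, 5): truth gives 0; bid 9 gives 4 > 0. Violating.
Others bid (5, 5, 9): truth gives 0; no alternative beats it.
Others bid (5, 5, 13): truth gives 0; no alternative beats it.
(Checking all 64 profiles: 1 has a profitable deviation, 63 do not.)

1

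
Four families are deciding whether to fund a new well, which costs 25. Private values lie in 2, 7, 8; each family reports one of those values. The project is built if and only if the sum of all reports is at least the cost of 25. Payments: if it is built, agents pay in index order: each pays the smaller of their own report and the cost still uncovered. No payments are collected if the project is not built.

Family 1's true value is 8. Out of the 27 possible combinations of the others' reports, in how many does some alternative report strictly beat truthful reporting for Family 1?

Others report (2, 8, 8): truth gives 0; report 7 gives 1 > 0. Violating.
Others report (7, 7, 7): truth gives 0; report 7 gives 1 > 0. Violating.
Others report (7, 7, 8): truth gives 0; report 7 gives 1 > 0. Violating.
Others report (7, 8, 7): truth gives 0; report 7 gives 1 > 0. Violating.
Others report (2, 2, 2): truth gives 0; no alternative beats it.
Others report (2, 2, 7): truth gives 0; no alternative beats it.
(Checking all 27 profiles: 11 have a profitable deviation, 16 do not.)

11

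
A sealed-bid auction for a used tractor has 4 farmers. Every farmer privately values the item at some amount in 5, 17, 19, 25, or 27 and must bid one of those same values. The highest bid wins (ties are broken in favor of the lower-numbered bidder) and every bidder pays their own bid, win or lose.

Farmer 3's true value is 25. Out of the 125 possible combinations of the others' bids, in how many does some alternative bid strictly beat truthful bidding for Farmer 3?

Others bid (5, 5, 5): truth gives 0; bid 17 gives 8 > 0. Violating.
Others bid (5, 5, 17): truth gives 0; bid 17 gives 8 > 0. Violating.
Others bid (5, 5, 19): truth gives 0; bid 19 gives 6 > 0. Violating.
Others bid (5, 5, 27): truth gives -25; bid 27 gives -2 > -25. Violating.
Others bid (5, 5, 25): truth gives 0; no alternative beats it.
Others bid (5, 17, 25): truth gives 0; no alternative beats it.
(Checking all 125 profiles: 101 have a profitable deviation, 24 do not.)

101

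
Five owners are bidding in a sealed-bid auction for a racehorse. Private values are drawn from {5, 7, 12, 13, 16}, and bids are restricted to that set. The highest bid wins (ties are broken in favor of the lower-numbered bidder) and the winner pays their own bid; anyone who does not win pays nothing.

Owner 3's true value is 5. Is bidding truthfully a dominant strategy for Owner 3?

Yes

Check each profile of the others' bids and compare truth against every alternative bid.
Others bid (5, 5, 5, 5): truth gives 0, best alternative gives -2.
Others bid (5, 5, 5, 7): truth gives 0, best alternative gives -2.
Others bid (5, 5, 7, 5): truth gives 0, best alternative gives -2.
Others bid (5, 5, 7, 7): truth gives 0, best alternative gives -2.
Others bid (5, 5, 5, 12): truth gives 0, best alternative gives 0.
Others bid (5, 5, 5, 13): truth gives 0, best alternative gives 0.
(Remaining 619 profiles checked similarly; truth is weakly best in each.)
In every case the truthful bid is at least as good as any alternative, so it is a dominant strategy.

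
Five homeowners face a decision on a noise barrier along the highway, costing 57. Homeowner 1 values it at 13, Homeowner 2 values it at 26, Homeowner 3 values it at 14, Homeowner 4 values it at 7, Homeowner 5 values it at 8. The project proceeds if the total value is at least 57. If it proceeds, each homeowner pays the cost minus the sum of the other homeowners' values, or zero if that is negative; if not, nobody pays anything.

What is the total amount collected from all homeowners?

Total value 68 ≥ cost 57, so it is built.
Homeowner 1: others sum to 55; max(0, 57 - 55) = 2.
Homeowner 2: others sum to 42; max(0, 57 - 42) = 15.
Homeowner 3: others sum to 54; max(0, 57 - 54) = 3.
Homeowner 4: others sum to 61; max(0, 57 - 61) = 0.
Homeowner 5: others sum to 60; max(0, 57 - 60) = 0.
Total collected = 2 + 15 + 3 + 0 + 0 = 20.

20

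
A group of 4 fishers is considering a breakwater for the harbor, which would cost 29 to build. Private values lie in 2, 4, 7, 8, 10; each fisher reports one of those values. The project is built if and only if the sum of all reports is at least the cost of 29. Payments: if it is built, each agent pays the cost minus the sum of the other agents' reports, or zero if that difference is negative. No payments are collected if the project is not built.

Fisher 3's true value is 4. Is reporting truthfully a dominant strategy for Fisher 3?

Yes

Check each profile of the others' reports and compare truth against every alternative report.
Others report (10, 10, 10): truth gives 4, best alternative gives 4.
Others report (8, 10, 10): truth gives 3, best alternative gives 3.
Others report (10, 8, 10): truth gives 3, best alternative gives 3.
Others report (10, 10, 8): truth gives 3, best alternative gives 3.
Others report (7, 10, 10): truth gives 2, best alternative gives 2.
Others report (10, 7, 10): truth gives 2, best alternative gives 2.
(Remaining 119 profiles checked similarly; truth is weakly best in each.)
In every case the truthful report is at least as good as any alternative, so it is a dominant strategy.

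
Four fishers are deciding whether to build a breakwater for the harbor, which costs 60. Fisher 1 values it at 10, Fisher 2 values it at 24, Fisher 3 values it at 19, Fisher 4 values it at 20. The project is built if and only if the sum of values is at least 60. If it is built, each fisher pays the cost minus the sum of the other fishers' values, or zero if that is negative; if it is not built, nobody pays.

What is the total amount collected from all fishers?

24

Total value 73 ≥ cost 60, so it is built.
Fisher 1: others sum to 63; max(0, 60 - 63) = 0.
Fisher 2: others sum to 49; max(0, 60 - 49) = 11.
Fisher 3: others sum to 54; max(0, 60 - 54) = 6.
Fisher 4: others sum to 53; max(0, 60 - 53) = 7.
Total collected = 0 + 11 + 6 + 7 = 24.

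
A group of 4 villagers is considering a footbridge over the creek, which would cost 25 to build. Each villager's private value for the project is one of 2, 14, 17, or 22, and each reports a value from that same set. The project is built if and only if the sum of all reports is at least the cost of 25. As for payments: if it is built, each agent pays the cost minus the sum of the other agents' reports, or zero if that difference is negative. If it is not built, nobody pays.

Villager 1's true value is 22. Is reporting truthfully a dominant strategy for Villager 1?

Check each profile of the others' reports and compare truth against every alternative report.
Others report (2, 2, 2): truth gives 3, best alternative gives 0.
Others report (2, 2, 22): truth gives 22, best alternative gives 22.
Others report (2, 14, 14): truth gives 22, best alternative gives 22.
Others report (2, 14, 17): truth gives 22, best alternative gives 22.
Others report (2, 14, 22): truth gives 22, best alternative gives 22.
Others report (2, 17, 14): truth gives 22, best alternative gives 22.
(Remaining 58 profiles checked similarly; truth is weakly best in each.)
In every case the truthful report is at least as good as any alternative, so it is a dominant strategy.

Yes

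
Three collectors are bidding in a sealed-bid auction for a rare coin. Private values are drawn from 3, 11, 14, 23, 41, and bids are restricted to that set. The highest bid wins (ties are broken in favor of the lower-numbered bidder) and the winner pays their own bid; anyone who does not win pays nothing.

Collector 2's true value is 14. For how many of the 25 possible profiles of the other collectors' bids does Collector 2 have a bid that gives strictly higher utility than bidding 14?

2

Others bid (3, 3): truth gives 0; bid 11 gives 3 > 0. Violating.
Others bid (3, 11): truth gives 0; bid 11 gives 3 > 0. Violating.
Others bid (3, 14): truth gives 0; no alternative beats it.
Others bid (3, 23): truth gives 0; no alternative beats it.
(Checking all 25 profiles: 2 have a profitable deviation, 23 do not.)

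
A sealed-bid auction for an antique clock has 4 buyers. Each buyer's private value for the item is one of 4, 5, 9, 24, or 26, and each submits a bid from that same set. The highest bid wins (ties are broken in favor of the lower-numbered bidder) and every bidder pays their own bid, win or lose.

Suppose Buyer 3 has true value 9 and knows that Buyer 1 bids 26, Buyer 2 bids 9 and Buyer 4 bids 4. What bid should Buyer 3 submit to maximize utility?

4

Bid 4: loses but pays 4, utility -4.
Bid 5: loses but pays 5, utility -5.
Bid 9: loses but pays 9, utility -9.
Bid 24: loses but pays 24, utility -24.
Bid 26: loses but pays 26, utility -26.
The best choice is 4 with utility -4.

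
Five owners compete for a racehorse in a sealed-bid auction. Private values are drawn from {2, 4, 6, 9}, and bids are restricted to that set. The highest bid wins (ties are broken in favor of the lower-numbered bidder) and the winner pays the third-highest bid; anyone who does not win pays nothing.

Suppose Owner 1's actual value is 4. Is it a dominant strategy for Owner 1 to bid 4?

No

Consider the case where Owner 2 bids 2, Owner 3 bids 2, Owner 4 bids 2 and Owner 5 bids 6.
Truthful bid 4: loses, pays 0, utility 0.
Bid 6 instead: wins, pays 2, utility 4 - 2 = 2.
Since 2 > 0, bidding 6 is strictly better here, so truthful bidding is not dominant.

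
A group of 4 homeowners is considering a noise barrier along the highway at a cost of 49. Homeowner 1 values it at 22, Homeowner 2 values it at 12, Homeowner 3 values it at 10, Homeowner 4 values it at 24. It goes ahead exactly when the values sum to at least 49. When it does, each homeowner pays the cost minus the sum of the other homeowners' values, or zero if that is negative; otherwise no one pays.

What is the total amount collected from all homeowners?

Total value 68 ≥ cost 49, so it is built.
Homeowner 1: others sum to 46; max(0, 49 - 46) = 3.
Homeowner 2: others sum to 56; max(0, 49 - 56) = 0.
Homeowner 3: others sum to 58; max(0, 49 - 58) = 0.
Homeowner 4: others sum to 44; max(0, 49 - 44) = 5.
Total collected = 3 + 0 + 0 + 5 = 8.

8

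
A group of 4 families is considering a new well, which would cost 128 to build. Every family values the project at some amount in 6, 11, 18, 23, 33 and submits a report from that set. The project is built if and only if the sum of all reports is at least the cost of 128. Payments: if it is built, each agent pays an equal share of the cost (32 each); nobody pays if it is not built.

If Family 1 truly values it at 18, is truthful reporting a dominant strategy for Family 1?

Yes

Check each profile of the others' reports and compare truth against every alternative report.
Others report (6, 6, 6): truth gives 0, best alternative gives 0.
Others report (6, 6, 11): truth gives 0, best alternative gives 0.
Others report (6, 6, 18): truth gives 0, best alternative gives 0.
Others report (6, 6, 23): truth gives 0, best alternative gives 0.
Others report (6, 6, 33): truth gives 0, best alternative gives 0.
Others report (6, 11, 6): truth gives 0, best alternative gives 0.
(Remaining 119 profiles checked similarly; truth is weakly best in each.)
In every case the truthful report is at least as good as any alternative, so it is a dominant strategy.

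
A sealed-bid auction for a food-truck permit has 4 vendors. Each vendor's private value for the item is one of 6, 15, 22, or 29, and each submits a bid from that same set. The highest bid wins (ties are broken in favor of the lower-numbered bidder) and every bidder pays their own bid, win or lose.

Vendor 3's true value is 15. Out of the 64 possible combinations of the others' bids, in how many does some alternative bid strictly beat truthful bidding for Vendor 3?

Others bid (6, 6, 22): truth gives -15; bid 6 gives -6 > -15. Violating.
Others bid (6, 6, 29): truth gives -15; bid 6 gives -6 > -15. Violating.
Others bid (6, 15, 6): truth gives -15; bid 6 gives -6 > -15. Violating.
Others bid (6, 15, 15): truth gives -15; bid 6 gives -6 > -15. Violating.
Others bid (6, 6, 6): truth gives 0; no alternative beats it.
Others bid (6, 6, 15): truth gives 0; no alternative beats it.
(Checking all 64 profiles: 62 have a profitable deviation, 2 do not.)

62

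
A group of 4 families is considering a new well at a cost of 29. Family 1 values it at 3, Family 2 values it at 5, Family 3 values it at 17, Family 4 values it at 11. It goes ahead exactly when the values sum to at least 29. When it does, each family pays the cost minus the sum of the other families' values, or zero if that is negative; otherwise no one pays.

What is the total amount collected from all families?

14

Total value 36 ≥ cost 29, so it is built.
Family 1: others sum to 33; max(0, 29 - 33) = 0.
Family 2: others sum to 31; max(0, 29 - 31) = 0.
Family 3: others sum to 19; max(0, 29 - 19) = 10.
Family 4: others sum to 25; max(0, 29 - 25) = 4.
Total collected = 0 + 0 + 10 + 4 = 14.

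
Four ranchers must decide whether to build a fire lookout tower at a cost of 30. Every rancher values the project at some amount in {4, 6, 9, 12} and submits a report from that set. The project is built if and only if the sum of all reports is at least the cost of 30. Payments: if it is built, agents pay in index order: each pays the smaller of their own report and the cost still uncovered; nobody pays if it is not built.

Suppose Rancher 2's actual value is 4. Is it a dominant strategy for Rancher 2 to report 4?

Check each profile of the others' reports and compare truth against every alternative report.
Others report (4, 9, 12): truth gives 0, best alternative gives -2.
Others report (4, 12, 9): truth gives 0, best alternative gives -2.
Others report (4, 12, 12): truth gives 0, best alternative gives -2.
Others report (6, 6, 12): truth gives 0, best alternative gives -2.
Others report (6, 9, 9): truth gives 0, best alternative gives -2.
Others report (6, 9, 12): truth gives 0, best alternative gives -2.
(Remaining 58 profiles checked similarly; truth is weakly best in each.)
In every case the truthful report is at least as good as any alternative, so it is a dominant strategy.

Yes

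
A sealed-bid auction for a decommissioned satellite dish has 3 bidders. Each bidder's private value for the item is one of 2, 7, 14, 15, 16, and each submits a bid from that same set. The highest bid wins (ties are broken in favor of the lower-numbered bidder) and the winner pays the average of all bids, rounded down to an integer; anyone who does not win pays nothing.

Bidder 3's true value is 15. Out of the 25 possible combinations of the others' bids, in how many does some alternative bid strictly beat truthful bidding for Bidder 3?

Others bid (2, 2): truth gives 9; bid 7 gives 12 > 9. Violating.
Others bid (2, 7): truth gives 7; bid 14 gives 8 > 7. Violating.
Others bid (2, 15): truth gives 0; bid 16 gives 4 > 0. Violating.
Others bid (7, 2): truth gives 7; bid 14 gives 8 > 7. Violating.
Others bid (2, 14): truth gives 5; no alternative beats it.
Others bid (2, 16): truth gives 0; no alternative beats it.
(Checking all 25 profiles: 7 have a profitable deviation, 18 do not.)

7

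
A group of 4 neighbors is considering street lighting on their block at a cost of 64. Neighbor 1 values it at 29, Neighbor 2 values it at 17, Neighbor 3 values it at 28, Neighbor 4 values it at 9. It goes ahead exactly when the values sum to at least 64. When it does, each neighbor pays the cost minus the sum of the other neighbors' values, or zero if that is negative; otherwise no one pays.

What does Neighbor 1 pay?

Total value 83 ≥ cost 64, so the project is built.
The other neighbors' values sum to 54.
Cost minus that sum is 64 - 54 = 10.

10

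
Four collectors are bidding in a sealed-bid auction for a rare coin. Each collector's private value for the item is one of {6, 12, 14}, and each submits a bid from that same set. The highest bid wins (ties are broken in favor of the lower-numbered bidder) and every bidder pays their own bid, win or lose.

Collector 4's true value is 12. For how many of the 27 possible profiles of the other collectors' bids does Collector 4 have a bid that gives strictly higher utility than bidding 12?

26

Others bid (6, 6, 12): truth gives -12; bid 14 gives -2 > -12. Violating.
Others bid (6, 6, 14): truth gives -12; bid 6 gives -6 > -12. Violating.
Others bid (6, 12, 6): truth gives -12; bid 14 gives -2 > -12. Violating.
Others bid (6, 12, 12): truth gives -12; bid 14 gives -2 > -12. Violating.
Others bid (6, 6, 6): truth gives 0; no alternative beats it.
(Checking all 27 profiles: 26 have a profitable deviation, 1 does not.)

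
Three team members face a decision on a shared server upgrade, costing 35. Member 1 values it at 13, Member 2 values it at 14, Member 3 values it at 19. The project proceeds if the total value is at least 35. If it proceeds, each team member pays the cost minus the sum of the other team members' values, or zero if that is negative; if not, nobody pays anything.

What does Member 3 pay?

Total value 46 ≥ cost 35, so the project is built.
The other team members' values sum to 27.
Cost minus that sum is 35 - 27 = 8.

8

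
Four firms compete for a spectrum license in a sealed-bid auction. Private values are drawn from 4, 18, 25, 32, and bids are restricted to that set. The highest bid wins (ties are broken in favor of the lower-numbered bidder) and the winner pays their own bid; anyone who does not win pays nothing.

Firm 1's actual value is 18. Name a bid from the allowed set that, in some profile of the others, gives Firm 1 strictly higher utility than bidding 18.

Suppose Firm 2 bids 4, Firm 3 bids 4 and Firm 4 bids 4.
Bid 18: wins, pays 18, utility 18 - 18 = 0.
Bid 4: wins, pays 4, utility 18 - 4 = 14.
So bidding 4 beats truth here (14 > 0).

4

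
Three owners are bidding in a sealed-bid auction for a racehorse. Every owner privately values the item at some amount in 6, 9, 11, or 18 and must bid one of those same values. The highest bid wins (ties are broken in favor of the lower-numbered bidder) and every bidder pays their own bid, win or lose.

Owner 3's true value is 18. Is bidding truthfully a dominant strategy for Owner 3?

Consider the case where Owner 1 bids 6 and Owner 2 bids 6.
Truthful bid 18: wins, pays 18, utility 18 - 18 = 0.
Bid 9 instead: wins, pays 9, utility 18 - 9 = 9.
Since 9 > 0, bidding 9 is strictly better here, so truthful bidding is not dominant.

No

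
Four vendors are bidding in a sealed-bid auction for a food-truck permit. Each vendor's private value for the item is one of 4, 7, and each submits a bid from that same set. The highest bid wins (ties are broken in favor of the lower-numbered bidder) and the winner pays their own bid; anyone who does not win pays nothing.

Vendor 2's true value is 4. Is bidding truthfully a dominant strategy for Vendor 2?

Check each profile of the others' bids and compare truth against every alternative bid.
Others bid (4, 4, 4): truth gives 0, best alternative gives -3.
Others bid (4, 4, 7): truth gives 0, best alternative gives -3.
Others bid (4, 7, 4): truth gives 0, best alternative gives -3.
Others bid (4, 7, 7): truth gives 0, best alternative gives -3.
Others bid (7, 4, 4): truth gives 0, best alternative gives 0.
Others bid (7, 4, 7): truth gives 0, best alternative gives 0.
(Remaining 2 profiles checked similarly; truth is weakly best in each.)
In every case the truthful bid is at least as good as any alternative, so it is a dominant strategy.

Yes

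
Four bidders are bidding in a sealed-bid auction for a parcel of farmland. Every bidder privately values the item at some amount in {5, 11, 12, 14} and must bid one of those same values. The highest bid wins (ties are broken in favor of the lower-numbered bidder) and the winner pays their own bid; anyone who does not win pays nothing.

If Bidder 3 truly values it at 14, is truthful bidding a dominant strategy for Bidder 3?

No

Consider the case where Bidder 1 bids 5, Bidder 2 bids 5 and Bidder 4 bids 5.
Truthful bid 14: wins, pays 14, utility 14 - 14 = 0.
Bid 11 instead: wins, pays 11, utility 14 - 11 = 3.
Since 3 > 0, bidding 11 is strictly better here, so truthful bidding is not dominant.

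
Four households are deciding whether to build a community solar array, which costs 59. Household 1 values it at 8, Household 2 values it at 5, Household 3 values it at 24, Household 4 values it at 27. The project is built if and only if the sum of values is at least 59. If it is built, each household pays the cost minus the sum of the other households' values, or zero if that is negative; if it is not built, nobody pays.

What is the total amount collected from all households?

44

Total value 64 ≥ cost 59, so it is built.
Household 1: others sum to 56; max(0, 59 - 56) = 3.
Household 2: others sum to 59; max(0, 59 - 59) = 0.
Household 3: others sum to 40; max(0, 59 - 40) = 19.
Household 4: others sum to 37; max(0, 59 - 37) = 22.
Total collected = 3 + 0 + 19 + 22 = 44.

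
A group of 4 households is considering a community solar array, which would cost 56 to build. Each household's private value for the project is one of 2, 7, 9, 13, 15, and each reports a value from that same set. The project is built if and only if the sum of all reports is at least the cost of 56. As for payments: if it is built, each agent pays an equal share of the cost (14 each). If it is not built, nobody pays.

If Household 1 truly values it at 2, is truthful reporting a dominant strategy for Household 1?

Check each profile of the others' reports and compare truth against every alternative report.
Others report (2, 2, 2): truth gives 0, best alternative gives 0.
Others report (2, 2, 7): truth gives 0, best alternative gives 0.
Others report (2, 2, 9): truth gives 0, best alternative gives 0.
Others report (2, 2, 13): truth gives 0, best alternative gives 0.
Others report (2, 2, 15): truth gives 0, best alternative gives 0.
Others report (2, 7, 2): truth gives 0, best alternative gives 0.
(Remaining 119 profiles checked similarly; truth is weakly best in each.)
In every case the truthful report is at least as good as any alternative, so it is a dominant strategy.

Yes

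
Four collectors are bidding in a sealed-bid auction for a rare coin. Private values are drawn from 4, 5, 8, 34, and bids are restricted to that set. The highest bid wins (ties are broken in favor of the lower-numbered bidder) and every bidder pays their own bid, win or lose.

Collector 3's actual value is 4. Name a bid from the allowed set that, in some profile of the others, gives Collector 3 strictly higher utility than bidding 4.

Suppose Collector 1 bids 4, Collector 2 bids 4 and Collector 4 bids 4.
Bid 4: loses but pays 4, utility -4.
Bid 5: wins, pays 5, utility 4 - 5 = -1.
So bidding 5 beats truth here (-1 > -4).

5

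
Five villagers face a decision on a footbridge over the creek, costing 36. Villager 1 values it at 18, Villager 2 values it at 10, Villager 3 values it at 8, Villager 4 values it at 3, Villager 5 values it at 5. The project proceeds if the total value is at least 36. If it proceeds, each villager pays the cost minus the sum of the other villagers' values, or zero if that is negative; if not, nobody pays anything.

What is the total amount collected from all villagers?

12

Total value 44 ≥ cost 36, so it is built.
Villager 1: others sum to 26; max(0, 36 - 26) = 10.
Villager 2: others sum to 34; max(0, 36 - 34) = 2.
Villager 3: others sum to 36; max(0, 36 - 36) = 0.
Villager 4: others sum to 41; max(0, 36 - 41) = 0.
Villager 5: others sum to 39; max(0, 36 - 39) = 0.
Total collected = 10 + 2 + 0 + 0 + 0 = 12.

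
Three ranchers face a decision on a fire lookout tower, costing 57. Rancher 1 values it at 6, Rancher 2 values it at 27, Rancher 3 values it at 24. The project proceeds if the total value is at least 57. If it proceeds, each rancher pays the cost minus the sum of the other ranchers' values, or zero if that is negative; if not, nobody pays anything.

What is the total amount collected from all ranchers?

57

Total value 57 ≥ cost 57, so it is built.
Rancher 1: others sum to 51; max(0, 57 - 51) = 6.
Rancher 2: others sum to 30; max(0, 57 - 30) = 27.
Rancher 3: others sum to 33; max(0, 57 - 33) = 24.
Total collected = 6 + 27 + 24 = 57.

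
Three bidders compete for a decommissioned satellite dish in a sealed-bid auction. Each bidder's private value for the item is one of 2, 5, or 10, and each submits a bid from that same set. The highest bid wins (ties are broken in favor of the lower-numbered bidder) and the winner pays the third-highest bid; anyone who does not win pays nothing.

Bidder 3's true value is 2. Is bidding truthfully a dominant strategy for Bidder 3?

Check each profile of the others' bids and compare truth against every alternative bid.
Others bid (2, 2): truth gives 0, best alternative gives 0.
Others bid (2, 5): truth gives 0, best alternative gives 0.
Others bid (2, 10): truth gives 0, best alternative gives 0.
Others bid (5, 2): truth gives 0, best alternative gives 0.
Others bid (5, 5): truth gives 0, best alternative gives 0.
Others bid (5, 10): truth gives 0, best alternative gives 0.
(Remaining 3 profiles checked similarly; truth is weakly best in each.)
In every case the truthful bid is at least as good as any alternative, so it is a dominant strategy.

Yes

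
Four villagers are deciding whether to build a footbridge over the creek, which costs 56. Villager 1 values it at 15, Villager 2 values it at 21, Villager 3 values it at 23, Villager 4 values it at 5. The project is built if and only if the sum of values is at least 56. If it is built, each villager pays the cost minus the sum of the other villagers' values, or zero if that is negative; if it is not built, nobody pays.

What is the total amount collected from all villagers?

Total value 64 ≥ cost 56, so it is built.
Villager 1: others sum to 49; max(0, 56 - 49) = 7.
Villager 2: others sum to 43; max(0, 56 - 43) = 13.
Villager 3: others sum to 41; max(0, 56 - 41) = 15.
Villager 4: others sum to 59; max(0, 56 - 59) = 0.
Total collected = 7 + 13 + 15 + 0 = 35.

35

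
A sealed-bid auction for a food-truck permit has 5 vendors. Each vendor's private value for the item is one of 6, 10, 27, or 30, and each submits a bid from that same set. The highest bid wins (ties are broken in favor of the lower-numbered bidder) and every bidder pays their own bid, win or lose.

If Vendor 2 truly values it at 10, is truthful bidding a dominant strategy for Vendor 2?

No

Consider the case where Vendor 1 bids 6, Vendor 3 bids 6, Vendor 4 bids 6 and Vendor 5 bids 27.
Truthful bid 10: loses but pays 10, utility -10.
Bid 6 instead: loses but pays 6, utility -6.
Since -6 > -10, bidding 6 is strictly better here, so truthful bidding is not dominant.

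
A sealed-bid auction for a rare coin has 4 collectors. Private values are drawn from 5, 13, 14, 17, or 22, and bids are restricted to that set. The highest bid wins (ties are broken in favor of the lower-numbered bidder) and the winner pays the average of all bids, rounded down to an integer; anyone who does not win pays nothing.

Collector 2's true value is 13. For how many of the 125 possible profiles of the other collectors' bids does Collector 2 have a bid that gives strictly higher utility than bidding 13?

Others bid (5, 5, 14): truth gives 0; bid 14 gives 4 > 0. Violating.
Others bid (5, 5, 17): truth gives 0; bid 17 gives 2 > 0. Violating.
Others bid (5, 13, 14): truth gives 0; bid 14 gives 2 > 0. Violating.
Others bid (5, 14, 5): truth gives 0; bid 14 gives 4 > 0. Violating.
Others bid (5, 5, 5): truth gives 6; no alternative beats it.
Others bid (5, 5, 13): truth gives 4; no alternative beats it.
(Checking all 125 profiles: 18 have a profitable deviation, 107 do not.)

18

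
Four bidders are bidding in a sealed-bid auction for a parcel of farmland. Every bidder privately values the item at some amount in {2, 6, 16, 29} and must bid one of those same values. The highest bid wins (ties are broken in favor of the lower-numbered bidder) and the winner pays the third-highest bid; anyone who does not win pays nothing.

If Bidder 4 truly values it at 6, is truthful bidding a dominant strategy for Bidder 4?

No

Consider the case where Bidder 1 bids 2, Bidder 2 bids 2 and Bidder 3 bids 6.
Truthful bid 6: loses, pays 0, utility 0.
Bid 16 instead: wins, pays 2, utility 6 - 2 = 4.
Since 4 > 0, bidding 16 is strictly better here, so truthful bidding is not dominant.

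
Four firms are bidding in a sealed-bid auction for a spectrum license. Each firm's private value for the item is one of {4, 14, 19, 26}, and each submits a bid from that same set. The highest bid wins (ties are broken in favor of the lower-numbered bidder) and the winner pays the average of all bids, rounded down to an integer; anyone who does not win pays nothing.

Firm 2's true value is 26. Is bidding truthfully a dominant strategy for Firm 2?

Consider the case where Firm 1 bids 4, Firm 3 bids 4 and Firm 4 bids 4.
Truthful bid 26: wins, pays 9, utility 26 - 9 = 17.
Bid 14 instead: wins, pays 6, utility 26 - 6 = 20.
Since 20 > 17, bidding 14 is strictly better here, so truthful bidding is not dominant.

No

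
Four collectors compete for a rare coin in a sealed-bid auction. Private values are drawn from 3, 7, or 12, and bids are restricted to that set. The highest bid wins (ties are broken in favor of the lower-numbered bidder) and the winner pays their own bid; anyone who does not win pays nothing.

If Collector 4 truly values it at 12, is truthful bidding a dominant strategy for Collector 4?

No

Consider the case where Collector 1 bids 3, Collector 2 bids 3 and Collector 3 bids 3.
Truthful bid 12: wins, pays 12, utility 12 - 12 = 0.
Bid 7 instead: wins, pays 7, utility 12 - 7 = 5.
Since 5 > 0, bidding 7 is strictly better here, so truthful bidding is not dominant.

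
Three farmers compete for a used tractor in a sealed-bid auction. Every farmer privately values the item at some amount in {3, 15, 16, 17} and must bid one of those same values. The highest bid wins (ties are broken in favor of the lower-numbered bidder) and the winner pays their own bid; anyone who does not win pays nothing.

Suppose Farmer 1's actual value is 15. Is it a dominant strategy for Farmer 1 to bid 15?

No

Consider the case where Farmer 2 bids 3 and Farmer 3 bids 3.
Truthful bid 15: wins, pays 15, utility 15 - 15 = 0.
Bid 3 instead: wins, pays 3, utility 15 - 3 = 12.
Since 12 > 0, bidding 3 is strictly better here, so truthful bidding is not dominant.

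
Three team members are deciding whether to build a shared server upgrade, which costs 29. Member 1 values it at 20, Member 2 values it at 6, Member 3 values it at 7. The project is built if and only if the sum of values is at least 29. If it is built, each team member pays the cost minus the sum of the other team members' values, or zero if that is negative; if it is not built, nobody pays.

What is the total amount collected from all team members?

21

Total value 33 ≥ cost 29, so it is built.
Member 1: others sum to 13; max(0, 29 - 13) = 16.
Member 2: others sum to 27; max(0, 29 - 27) = 2.
Member 3: others sum to 26; max(0, 29 - 26) = 3.
Total collected = 16 + 2 + 3 = 21.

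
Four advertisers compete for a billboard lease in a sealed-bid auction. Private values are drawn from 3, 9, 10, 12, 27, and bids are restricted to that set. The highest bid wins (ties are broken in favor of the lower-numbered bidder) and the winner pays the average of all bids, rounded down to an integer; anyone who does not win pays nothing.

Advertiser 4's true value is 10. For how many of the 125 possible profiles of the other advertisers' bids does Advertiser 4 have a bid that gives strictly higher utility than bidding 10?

12

Others bid (3, 3, 10): truth gives 0; bid 12 gives 3 > 0. Violating.
Others bid (3, 9, 10): truth gives 0; bid 12 gives 2 > 0. Violating.
Others bid (3, 10, 3): truth gives 0; bid 12 gives 3 > 0. Violating.
Others bid (3, 10, 9): truth gives 0; bid 12 gives 2 > 0. Violating.
Others bid (3, 3, 3): truth gives 6; no alternative beats it.
Others bid (3, 3, 9): truth gives 4; no alternative beats it.
(Checking all 125 profiles: 12 have a profitable deviation, 113 do not.)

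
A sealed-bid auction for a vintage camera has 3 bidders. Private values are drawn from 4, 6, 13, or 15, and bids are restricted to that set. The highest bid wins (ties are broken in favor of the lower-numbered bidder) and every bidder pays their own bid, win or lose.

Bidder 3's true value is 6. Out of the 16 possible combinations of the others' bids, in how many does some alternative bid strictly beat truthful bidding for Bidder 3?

15

Others bid (4, 6): truth gives -6; bid 4 gives -4 > -6. Violating.
Others bid (4, 13): truth gives -6; bid 4 gives -4 > -6. Violating.
Others bid (4, 15): truth gives -6; bid 4 gives -4 > -6. Violating.
Others bid (6, 4): truth gives -6; bid 4 gives -4 > -6. Violating.
Others bid (4, 4): truth gives 0; no alternative beats it.
(Checking all 16 profiles: 15 have a profitable deviation, 1 does not.)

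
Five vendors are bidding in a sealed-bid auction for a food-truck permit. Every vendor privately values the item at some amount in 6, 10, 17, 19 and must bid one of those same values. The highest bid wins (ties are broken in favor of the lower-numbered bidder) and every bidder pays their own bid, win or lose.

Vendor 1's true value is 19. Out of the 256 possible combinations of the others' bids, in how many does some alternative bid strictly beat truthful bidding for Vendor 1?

Others bid (6, 6, 6, 6): truth gives 0; bid 6 gives 13 > 0. Violating.
Others bid (6, 6, 6, 10): truth gives 0; bid 10 gives 9 > 0. Violating.
Others bid (6, 6, 6, 17): truth gives 0; bid 17 gives 2 > 0. Violating.
Others bid (6, 6, 10, 6): truth gives 0; bid 10 gives 9 > 0. Violating.
Others bid (6, 6, 6, 19): truth gives 0; no alternative beats it.
Others bid (6, 6, 10, 19): truth gives 0; no alternative beats it.
(Checking all 256 profiles: 81 have a profitable deviation, 175 do not.)

81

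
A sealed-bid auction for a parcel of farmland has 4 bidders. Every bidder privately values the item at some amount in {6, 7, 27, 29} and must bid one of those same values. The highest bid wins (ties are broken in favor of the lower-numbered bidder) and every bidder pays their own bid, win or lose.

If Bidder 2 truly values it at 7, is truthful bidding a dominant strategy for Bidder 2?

No

Consider the case where Bidder 1 bids 6, Bidder 3 bids 6 and Bidder 4 bids 27.
Truthful bid 7: loses but pays 7, utility -7.
Bid 6 instead: loses but pays 6, utility -6.
Since -6 > -7, bidding 6 is strictly better here, so truthful bidding is not dominant.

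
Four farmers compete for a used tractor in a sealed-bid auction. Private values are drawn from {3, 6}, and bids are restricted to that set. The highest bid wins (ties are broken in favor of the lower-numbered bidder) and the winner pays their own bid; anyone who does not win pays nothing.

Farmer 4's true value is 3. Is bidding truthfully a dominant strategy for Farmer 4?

Yes

Check each profile of the others' bids and compare truth against every alternative bid.
Others bid (3, 3, 3): truth gives 0, best alternative gives -3.
Others bid (3, 3, 6): truth gives 0, best alternative gives 0.
Others bid (3, 6, 3): truth gives 0, best alternative gives 0.
Others bid (3, 6, 6): truth gives 0, best alternative gives 0.
Others bid (6, 3, 3): truth gives 0, best alternative gives 0.
Others bid (6, 3, 6): truth gives 0, best alternative gives 0.
(Remaining 2 profiles checked similarly; truth is weakly best in each.)
In every case the truthful bid is at least as good as any alternative, so it is a dominant strategy.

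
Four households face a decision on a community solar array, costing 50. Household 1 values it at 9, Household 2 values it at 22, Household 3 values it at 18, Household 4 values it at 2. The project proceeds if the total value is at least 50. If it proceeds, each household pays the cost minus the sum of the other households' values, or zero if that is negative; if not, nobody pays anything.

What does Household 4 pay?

1

Total value 51 ≥ cost 50, so the project is built.
The other households' values sum to 49.
Cost minus that sum is 50 - 49 = 1.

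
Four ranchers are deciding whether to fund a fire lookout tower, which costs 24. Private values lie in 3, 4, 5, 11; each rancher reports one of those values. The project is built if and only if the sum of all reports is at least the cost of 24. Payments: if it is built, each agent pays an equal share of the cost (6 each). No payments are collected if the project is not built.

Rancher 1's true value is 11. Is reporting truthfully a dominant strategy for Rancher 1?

Yes

Check each profile of the others' reports and compare truth against every alternative report.
Others report (3, 3, 11): truth gives 5, best alternative gives 0.
Others report (3, 4, 11): truth gives 5, best alternative gives 0.
Others report (3, 5, 5): truth gives 5, best alternative gives 0.
Others report (3, 11, 3): truth gives 5, best alternative gives 0.
Others report (3, 11, 4): truth gives 5, best alternative gives 0.
Others report (4, 3, 11): truth gives 5, best alternative gives 0.
(Remaining 58 profiles checked similarly; truth is weakly best in each.)
In every case the truthful report is at least as good as any alternative, so it is a dominant strategy.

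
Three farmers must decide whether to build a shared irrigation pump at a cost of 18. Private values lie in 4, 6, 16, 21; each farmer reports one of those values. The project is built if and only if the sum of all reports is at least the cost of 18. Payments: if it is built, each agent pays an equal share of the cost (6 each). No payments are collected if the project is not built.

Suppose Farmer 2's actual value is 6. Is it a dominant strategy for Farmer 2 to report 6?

Yes

Check each profile of the others' reports and compare truth against every alternative report.
Others report (4, 4): truth gives 0, best alternative gives 0.
Others report (4, 6): truth gives 0, best alternative gives 0.
Others report (4, 16): truth gives 0, best alternative gives 0.
Others report (4, 21): truth gives 0, best alternative gives 0.
Others report (6, 4): truth gives 0, best alternative gives 0.
Others report (6, 6): truth gives 0, best alternative gives 0.
(Remaining 10 profiles checked similarly; truth is weakly best in each.)
In every case the truthful report is at least as good as any alternative, so it is a dominant strategy.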